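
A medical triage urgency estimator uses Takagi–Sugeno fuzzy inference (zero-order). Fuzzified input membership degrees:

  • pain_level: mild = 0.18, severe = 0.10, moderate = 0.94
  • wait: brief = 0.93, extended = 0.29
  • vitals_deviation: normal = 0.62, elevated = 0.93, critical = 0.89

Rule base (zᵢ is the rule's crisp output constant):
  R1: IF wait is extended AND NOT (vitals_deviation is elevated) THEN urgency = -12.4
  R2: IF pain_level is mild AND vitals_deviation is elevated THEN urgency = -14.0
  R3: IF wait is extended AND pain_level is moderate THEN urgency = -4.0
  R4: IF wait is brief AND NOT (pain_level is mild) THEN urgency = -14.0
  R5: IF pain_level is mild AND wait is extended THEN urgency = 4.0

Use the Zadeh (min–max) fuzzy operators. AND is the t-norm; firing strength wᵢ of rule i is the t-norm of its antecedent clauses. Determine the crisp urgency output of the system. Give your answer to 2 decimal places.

R1 (z=-12.4): extended=0.29, ¬elevated=1−0.93=0.07; AND[min(a, b)] → w = 0.07
R2 (z=-14.0): mild=0.18, elevated=0.93; AND[min(a, b)] → w = 0.18
R3 (z=-4.0): extended=0.29, moderate=0.94; AND[min(a, b)] → w = 0.29
R4 (z=-14.0): brief=0.93, ¬mild=1−0.18=0.82; AND[min(a, b)] → w = 0.82
R5 (z=4.0): mild=0.18, extended=0.29; AND[min(a, b)] → w = 0.18
Weighted average = (0.07·-12.4 + 0.18·-14.0 + 0.29·-4.0 + 0.82·-14.0 + 0.18·4.0) / (0.07 + 0.18 + 0.29 + 0.82 + 0.18)
  = -15.3080 / 1.5400 = -9.94

-9.94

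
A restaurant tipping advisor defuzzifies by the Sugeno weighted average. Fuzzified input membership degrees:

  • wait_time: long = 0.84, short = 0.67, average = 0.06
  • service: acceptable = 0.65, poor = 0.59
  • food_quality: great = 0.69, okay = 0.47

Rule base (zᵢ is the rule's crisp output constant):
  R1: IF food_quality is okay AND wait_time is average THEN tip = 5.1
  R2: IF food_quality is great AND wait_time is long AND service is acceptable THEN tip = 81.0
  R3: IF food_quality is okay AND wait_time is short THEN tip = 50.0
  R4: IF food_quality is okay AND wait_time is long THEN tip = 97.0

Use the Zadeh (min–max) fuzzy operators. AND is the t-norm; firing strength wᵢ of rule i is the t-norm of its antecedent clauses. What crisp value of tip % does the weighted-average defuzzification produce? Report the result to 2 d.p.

73.97

R1 (z=5.1): okay=0.47, average=0.06; AND[min(a, b)] → w = 0.06
R2 (z=81.0): great=0.69, long=0.84, acceptable=0.65; AND[min(a, b)] → w = 0.65
R3 (z=50.0): okay=0.47, short=0.67; AND[min(a, b)] → w = 0.47
R4 (z=97.0): okay=0.47, long=0.84; AND[min(a, b)] → w = 0.47
Weighted average = (0.06·5.1 + 0.65·81.0 + 0.47·50.0 + 0.47·97.0) / (0.06 + 0.65 + 0.47 + 0.47)
  = 122.0460 / 1.6500 = 73.97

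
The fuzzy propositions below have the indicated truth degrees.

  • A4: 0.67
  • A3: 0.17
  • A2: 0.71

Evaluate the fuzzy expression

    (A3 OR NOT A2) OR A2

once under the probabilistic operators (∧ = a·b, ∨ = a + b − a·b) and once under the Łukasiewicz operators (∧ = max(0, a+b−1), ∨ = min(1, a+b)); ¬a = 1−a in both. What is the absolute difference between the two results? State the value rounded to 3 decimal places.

0.171

Under probabilistic:
  NOT A2 = 1 − 0.7100 = 0.2900
  A3 OR NOT A2 = a + b − a·b on (0.1700, 0.2900) = 0.4107
  (A3 OR NOT A2) OR A2 = a + b − a·b on (0.4107, 0.7100) = 0.8291
  → value = 0.8291
Under Łukasiewicz:
  NOT A2 = 1 − 0.71 = 0.29
  A3 OR NOT A2 = min(1, a+b) on (0.17, 0.29) = 0.46
  (A3 OR NOT A2) OR A2 = min(1, a+b) on (0.46, 0.71) = 1.00
  → value = 1.0000
|0.8291 − 1.0000| = 0.171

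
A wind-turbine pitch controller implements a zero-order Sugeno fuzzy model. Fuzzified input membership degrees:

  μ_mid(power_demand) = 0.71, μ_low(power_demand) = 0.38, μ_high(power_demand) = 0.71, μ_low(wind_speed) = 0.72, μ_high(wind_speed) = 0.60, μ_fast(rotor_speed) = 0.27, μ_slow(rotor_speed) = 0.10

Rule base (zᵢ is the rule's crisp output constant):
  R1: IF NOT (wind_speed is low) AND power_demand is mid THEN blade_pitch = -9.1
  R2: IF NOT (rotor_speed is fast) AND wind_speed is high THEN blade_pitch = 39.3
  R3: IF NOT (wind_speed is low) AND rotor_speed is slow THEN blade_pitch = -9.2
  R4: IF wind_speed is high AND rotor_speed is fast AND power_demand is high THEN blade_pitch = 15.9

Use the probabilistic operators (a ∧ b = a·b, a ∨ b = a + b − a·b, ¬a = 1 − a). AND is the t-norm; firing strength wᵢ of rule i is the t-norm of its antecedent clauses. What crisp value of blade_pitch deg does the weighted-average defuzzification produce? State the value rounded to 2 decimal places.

21.77

R1 (z=-9.1): ¬low=1−0.72=0.28, mid=0.71; AND[a·b] → w = 0.1988
R2 (z=39.3): ¬fast=1−0.27=0.73, high=0.60; AND[a·b] → w = 0.4380
R3 (z=-9.2): ¬low=1−0.72=0.28, slow=0.10; AND[a·b] → w = 0.0280
R4 (z=15.9): high=0.60, fast=0.27, high=0.71; AND[a·b] → w = 0.1150
Weighted average = (0.1988·-9.1 + 0.4380·39.3 + 0.0280·-9.2 + 0.1150·15.9) / (0.1988 + 0.4380 + 0.0280 + 0.1150)
  = 16.9755 / 0.7798 = 21.77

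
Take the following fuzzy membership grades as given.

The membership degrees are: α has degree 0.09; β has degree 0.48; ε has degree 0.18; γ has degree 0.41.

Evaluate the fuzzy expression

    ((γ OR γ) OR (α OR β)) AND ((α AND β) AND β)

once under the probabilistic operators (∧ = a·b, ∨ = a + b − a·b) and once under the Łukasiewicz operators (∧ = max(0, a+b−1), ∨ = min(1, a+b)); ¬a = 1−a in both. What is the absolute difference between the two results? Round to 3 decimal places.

Under probabilistic:
  γ OR γ = a + b − a·b on (0.4100, 0.4100) = 0.6519
  α OR β = a + b − a·b on (0.0900, 0.4800) = 0.5268
  (γ OR γ) OR (α OR β) = a + b − a·b on (0.6519, 0.5268) = 0.8353
  α AND β = a·b on (0.0900, 0.4800) = 0.0432
  (α AND β) AND β = a·b on (0.0432, 0.4800) = 0.0207
  ((γ OR γ) OR (α OR β)) AND ((α AND β) AND β) = a·b on (0.8353, 0.0207) = 0.0173
  → value = 0.0173
Under Łukasiewicz:
  γ OR γ = min(1, a+b) on (0.41, 0.41) = 0.82
  α OR β = min(1, a+b) on (0.09, 0.48) = 0.57
  (γ OR γ) OR (α OR β) = min(1, a+b) on (0.82, 0.57) = 1.00
  α AND β = max(0, a+b−1) on (0.09, 0.48) = 0.00
  (α AND β) AND β = max(0, a+b−1) on (0.00, 0.48) = 0.00
  ((γ OR γ) OR (α OR β)) AND ((α AND β) AND β) = max(0, a+b−1) on (1.00, 0.00) = 0.00
  → value = 0.0000
|0.0173 − 0.0000| = 0.017

0.017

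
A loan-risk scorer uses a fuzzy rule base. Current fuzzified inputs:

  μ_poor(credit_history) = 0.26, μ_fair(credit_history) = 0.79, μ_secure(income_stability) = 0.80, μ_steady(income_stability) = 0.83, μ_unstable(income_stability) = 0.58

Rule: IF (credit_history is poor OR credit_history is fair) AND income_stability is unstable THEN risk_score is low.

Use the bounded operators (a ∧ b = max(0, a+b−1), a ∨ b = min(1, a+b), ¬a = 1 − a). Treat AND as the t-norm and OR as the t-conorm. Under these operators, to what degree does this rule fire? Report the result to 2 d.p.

firing strength: (poor=0.26 OR fair=0.79) = 1.00; AND[max(0, a+b−1)] with unstable=0.58 → w = 0.58

0.58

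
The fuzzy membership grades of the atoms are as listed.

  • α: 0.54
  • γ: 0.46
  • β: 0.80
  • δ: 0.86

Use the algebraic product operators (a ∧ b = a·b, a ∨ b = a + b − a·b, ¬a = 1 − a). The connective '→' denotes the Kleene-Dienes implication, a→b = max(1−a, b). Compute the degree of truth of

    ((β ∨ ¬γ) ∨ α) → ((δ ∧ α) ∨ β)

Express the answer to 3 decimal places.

¬γ = 1 − 0.4600 = 0.5400
β ∨ ¬γ = a + b − a·b on (0.8000, 0.5400) = 0.9080
(β ∨ ¬γ) ∨ α = a + b − a·b on (0.9080, 0.5400) = 0.9577
δ ∧ α = a·b on (0.8600, 0.5400) = 0.4644
(δ ∧ α) ∨ β = a + b − a·b on (0.4644, 0.8000) = 0.8929
((β ∨ ¬γ) ∨ α) → ((δ ∧ α) ∨ β)  [Kleene-Dienes: max(1−a, b)] with a=0.9577, b=0.8929 → 0.8929

0.893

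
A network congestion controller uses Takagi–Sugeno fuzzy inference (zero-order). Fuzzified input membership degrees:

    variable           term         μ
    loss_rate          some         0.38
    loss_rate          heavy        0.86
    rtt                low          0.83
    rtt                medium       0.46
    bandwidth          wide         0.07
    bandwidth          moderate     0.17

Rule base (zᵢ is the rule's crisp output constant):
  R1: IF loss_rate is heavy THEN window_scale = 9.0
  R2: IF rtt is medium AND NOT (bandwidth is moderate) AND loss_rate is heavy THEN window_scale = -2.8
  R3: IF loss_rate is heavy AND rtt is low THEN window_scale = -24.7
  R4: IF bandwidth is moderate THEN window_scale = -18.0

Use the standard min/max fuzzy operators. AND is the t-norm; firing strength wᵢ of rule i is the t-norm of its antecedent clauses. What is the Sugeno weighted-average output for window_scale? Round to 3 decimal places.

-7.375

R1 (z=9.0): heavy=0.86 → w = 0.86
R2 (z=-2.8): medium=0.46, ¬moderate=1−0.17=0.83, heavy=0.86; AND[min(a, b)] → w = 0.46
R3 (z=-24.7): heavy=0.86, low=0.83; AND[min(a, b)] → w = 0.83
R4 (z=-18.0): moderate=0.17 → w = 0.17
Weighted average = (0.86·9.0 + 0.46·-2.8 + 0.83·-24.7 + 0.17·-18.0) / (0.86 + 0.46 + 0.83 + 0.17)
  = -17.1090 / 2.3200 = -7.375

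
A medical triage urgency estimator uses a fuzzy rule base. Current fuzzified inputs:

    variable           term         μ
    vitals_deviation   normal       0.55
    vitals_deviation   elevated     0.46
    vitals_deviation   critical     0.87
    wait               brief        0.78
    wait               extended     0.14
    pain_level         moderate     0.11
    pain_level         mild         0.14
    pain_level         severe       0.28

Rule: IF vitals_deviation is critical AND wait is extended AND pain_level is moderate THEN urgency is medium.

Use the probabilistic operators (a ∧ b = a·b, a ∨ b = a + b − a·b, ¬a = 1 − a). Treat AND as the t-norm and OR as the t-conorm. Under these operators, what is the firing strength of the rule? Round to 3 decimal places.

0.013

firing strength: critical=0.87, extended=0.14, moderate=0.11; AND[a·b] → w = 0.0134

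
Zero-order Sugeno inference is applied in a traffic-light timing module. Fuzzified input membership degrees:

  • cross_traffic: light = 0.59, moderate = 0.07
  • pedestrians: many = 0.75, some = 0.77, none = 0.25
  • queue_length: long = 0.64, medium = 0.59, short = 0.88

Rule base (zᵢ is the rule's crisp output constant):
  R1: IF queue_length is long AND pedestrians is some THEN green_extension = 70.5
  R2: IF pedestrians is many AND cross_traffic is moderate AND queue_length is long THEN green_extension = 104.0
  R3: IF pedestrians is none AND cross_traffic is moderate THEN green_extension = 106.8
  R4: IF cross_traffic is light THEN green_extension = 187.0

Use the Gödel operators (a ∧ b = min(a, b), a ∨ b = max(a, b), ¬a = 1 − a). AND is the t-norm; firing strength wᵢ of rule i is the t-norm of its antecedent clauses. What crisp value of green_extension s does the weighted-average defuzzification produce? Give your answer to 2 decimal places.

R1 (z=70.5): long=0.64, some=0.77; AND[min(a, b)] → w = 0.64
R2 (z=104.0): many=0.75, moderate=0.07, long=0.64; AND[min(a, b)] → w = 0.07
R3 (z=106.8): none=0.25, moderate=0.07; AND[min(a, b)] → w = 0.07
R4 (z=187.0): light=0.59 → w = 0.59
Weighted average = (0.64·70.5 + 0.07·104.0 + 0.07·106.8 + 0.59·187.0) / (0.64 + 0.07 + 0.07 + 0.59)
  = 170.2060 / 1.3700 = 124.24

124.24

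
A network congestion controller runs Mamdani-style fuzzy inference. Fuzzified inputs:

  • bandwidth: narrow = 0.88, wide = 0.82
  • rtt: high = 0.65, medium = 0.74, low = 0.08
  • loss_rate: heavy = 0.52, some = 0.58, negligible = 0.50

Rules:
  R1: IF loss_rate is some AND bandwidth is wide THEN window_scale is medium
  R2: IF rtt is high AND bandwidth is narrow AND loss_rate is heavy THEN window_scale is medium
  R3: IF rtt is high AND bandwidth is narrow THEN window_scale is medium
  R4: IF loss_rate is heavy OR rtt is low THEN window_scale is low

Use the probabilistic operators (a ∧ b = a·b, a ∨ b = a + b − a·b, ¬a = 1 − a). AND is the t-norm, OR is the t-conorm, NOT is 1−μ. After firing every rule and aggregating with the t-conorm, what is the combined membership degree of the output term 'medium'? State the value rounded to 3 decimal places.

R1: some=0.58, wide=0.82; AND[a·b] → w = 0.4756
R2: high=0.65, narrow=0.88, heavy=0.52; AND[a·b] → w = 0.2974
R3: high=0.65, narrow=0.88; AND[a·b] → w = 0.5720
R4: heavy=0.52, low=0.08; OR[a + b − a·b] → w = 0.5584
Rules with consequent 'medium': {R1, R2, R3} → strengths 0.4756, 0.2974, 0.5720
Aggregate via t-conorm [a + b − a·b]: 0.8423

0.842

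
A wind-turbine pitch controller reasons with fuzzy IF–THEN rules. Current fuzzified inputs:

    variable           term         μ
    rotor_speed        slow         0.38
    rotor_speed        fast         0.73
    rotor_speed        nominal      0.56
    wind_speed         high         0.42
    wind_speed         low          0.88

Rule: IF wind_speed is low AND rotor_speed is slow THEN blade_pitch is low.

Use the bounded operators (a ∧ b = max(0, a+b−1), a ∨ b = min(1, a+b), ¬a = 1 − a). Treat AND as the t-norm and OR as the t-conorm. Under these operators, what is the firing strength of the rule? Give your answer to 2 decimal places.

0.26

firing strength: low=0.88, slow=0.38; AND[max(0, a+b−1)] → w = 0.26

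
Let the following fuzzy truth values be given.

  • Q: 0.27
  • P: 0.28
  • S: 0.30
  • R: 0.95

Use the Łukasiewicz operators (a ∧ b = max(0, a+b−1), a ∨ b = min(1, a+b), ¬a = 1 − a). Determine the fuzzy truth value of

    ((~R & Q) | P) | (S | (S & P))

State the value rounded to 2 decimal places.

~R = 1 − 0.95 = 0.05
~R & Q = max(0, a+b−1) on (0.05, 0.27) = 0.00
(~R & Q) | P = min(1, a+b) on (0.00, 0.28) = 0.28
S & P = max(0, a+b−1) on (0.30, 0.28) = 0.00
S | (S & P) = min(1, a+b) on (0.30, 0.00) = 0.30
((~R & Q) | P) | (S | (S & P)) = min(1, a+b) on (0.28, 0.30) = 0.58

0.58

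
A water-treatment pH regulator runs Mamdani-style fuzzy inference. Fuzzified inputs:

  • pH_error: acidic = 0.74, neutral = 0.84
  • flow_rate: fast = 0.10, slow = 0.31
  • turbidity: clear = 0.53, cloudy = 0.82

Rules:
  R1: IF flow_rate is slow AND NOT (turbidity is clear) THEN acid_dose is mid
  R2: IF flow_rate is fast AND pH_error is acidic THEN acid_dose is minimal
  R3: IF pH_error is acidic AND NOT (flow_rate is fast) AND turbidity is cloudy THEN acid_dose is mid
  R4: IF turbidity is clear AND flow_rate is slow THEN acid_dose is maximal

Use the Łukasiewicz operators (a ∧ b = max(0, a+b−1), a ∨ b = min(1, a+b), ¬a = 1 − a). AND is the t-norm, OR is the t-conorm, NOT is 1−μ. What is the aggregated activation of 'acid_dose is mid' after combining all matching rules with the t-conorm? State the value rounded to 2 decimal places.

R1: slow=0.31, ¬clear=1−0.53=0.47; AND[max(0, a+b−1)] → w = 0.00
R2: fast=0.10, acidic=0.74; AND[max(0, a+b−1)] → w = 0.00
R3: acidic=0.74, ¬fast=1−0.10=0.90, cloudy=0.82; AND[max(0, a+b−1)] → w = 0.46
R4: clear=0.53, slow=0.31; AND[max(0, a+b−1)] → w = 0.00
Rules with consequent 'mid': {R1, R3} → strengths 0.00, 0.46
Aggregate via t-conorm [min(1, a+b)]: 0.46

0.46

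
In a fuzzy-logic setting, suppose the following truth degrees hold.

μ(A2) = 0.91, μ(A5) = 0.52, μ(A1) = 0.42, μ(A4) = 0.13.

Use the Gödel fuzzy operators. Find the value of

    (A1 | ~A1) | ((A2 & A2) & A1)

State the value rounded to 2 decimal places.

0.58

~A1 = 1 − 0.42 = 0.58
A1 | ~A1 = max(a, b) on (0.42, 0.58) = 0.58
A2 & A2 = min(a, b) on (0.91, 0.91) = 0.91
(A2 & A2) & A1 = min(a, b) on (0.91, 0.42) = 0.42
(A1 | ~A1) | ((A2 & A2) & A1) = max(a, b) on (0.58, 0.42) = 0.58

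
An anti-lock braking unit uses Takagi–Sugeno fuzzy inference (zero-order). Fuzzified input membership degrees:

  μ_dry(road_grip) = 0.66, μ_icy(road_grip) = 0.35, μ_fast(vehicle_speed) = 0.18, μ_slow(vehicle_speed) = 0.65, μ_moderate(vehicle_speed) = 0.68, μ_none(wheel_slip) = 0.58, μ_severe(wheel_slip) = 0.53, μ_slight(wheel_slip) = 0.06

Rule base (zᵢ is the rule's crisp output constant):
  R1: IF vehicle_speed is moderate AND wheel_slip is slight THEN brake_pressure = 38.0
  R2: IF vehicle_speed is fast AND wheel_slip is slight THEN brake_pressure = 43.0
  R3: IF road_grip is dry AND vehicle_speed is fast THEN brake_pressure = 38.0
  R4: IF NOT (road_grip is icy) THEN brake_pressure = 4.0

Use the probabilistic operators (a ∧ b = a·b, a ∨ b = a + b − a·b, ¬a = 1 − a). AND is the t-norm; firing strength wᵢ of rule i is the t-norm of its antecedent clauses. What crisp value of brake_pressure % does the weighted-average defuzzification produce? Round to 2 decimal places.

R1 (z=38.0): moderate=0.68, slight=0.06; AND[a·b] → w = 0.0408
R2 (z=43.0): fast=0.18, slight=0.06; AND[a·b] → w = 0.0108
R3 (z=38.0): dry=0.66, fast=0.18; AND[a·b] → w = 0.1188
R4 (z=4.0): ¬icy=1−0.35=0.65 → w = 0.6500
Weighted average = (0.0408·38.0 + 0.0108·43.0 + 0.1188·38.0 + 0.6500·4.0) / (0.0408 + 0.0108 + 0.1188 + 0.6500)
  = 9.1292 / 0.8204 = 11.13

11.13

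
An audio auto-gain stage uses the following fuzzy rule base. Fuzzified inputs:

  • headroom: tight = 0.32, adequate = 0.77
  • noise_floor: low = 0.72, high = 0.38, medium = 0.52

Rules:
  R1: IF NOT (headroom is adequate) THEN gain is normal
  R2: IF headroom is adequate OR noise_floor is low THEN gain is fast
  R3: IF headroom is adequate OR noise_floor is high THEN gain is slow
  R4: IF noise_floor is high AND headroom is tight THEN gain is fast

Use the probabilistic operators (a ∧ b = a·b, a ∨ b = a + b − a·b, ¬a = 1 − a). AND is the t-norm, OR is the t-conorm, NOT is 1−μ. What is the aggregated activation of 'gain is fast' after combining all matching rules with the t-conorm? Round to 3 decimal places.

R1: ¬adequate=1−0.77=0.23 → w = 0.2300
R2: adequate=0.77, low=0.72; OR[a + b − a·b] → w = 0.9356
R3: adequate=0.77, high=0.38; OR[a + b − a·b] → w = 0.8574
R4: high=0.38, tight=0.32; AND[a·b] → w = 0.1216
Rules with consequent 'fast': {R2, R4} → strengths 0.9356, 0.1216
Aggregate via t-conorm [a + b − a·b]: 0.9434

0.943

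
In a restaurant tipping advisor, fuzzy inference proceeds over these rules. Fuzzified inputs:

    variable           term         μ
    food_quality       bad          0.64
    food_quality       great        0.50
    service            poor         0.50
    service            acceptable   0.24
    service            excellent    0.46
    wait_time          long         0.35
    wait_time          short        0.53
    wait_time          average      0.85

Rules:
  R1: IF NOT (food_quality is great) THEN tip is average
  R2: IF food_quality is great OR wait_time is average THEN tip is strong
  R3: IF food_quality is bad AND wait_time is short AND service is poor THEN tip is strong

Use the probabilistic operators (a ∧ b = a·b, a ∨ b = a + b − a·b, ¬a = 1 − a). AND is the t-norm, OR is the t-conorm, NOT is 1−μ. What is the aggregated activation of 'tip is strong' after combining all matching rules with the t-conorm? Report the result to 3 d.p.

0.938

R1: ¬great=1−0.50=0.50 → w = 0.5000
R2: great=0.50, average=0.85; OR[a + b − a·b] → w = 0.9250
R3: bad=0.64, short=0.53, poor=0.50; AND[a·b] → w = 0.1696
Rules with consequent 'strong': {R2, R3} → strengths 0.9250, 0.1696
Aggregate via t-conorm [a + b − a·b]: 0.9377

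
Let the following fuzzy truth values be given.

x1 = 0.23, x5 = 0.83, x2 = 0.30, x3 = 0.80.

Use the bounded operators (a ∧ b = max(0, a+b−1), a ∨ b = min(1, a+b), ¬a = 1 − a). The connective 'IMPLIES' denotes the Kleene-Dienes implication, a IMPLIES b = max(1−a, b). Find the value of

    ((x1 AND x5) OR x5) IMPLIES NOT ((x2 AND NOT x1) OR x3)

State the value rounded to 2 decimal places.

0.13

x1 AND x5 = max(0, a+b−1) on (0.23, 0.83) = 0.06
(x1 AND x5) OR x5 = min(1, a+b) on (0.06, 0.83) = 0.89
NOT x1 = 1 − 0.23 = 0.77
x2 AND NOT x1 = max(0, a+b−1) on (0.30, 0.77) = 0.07
(x2 AND NOT x1) OR x3 = min(1, a+b) on (0.07, 0.80) = 0.87
NOT ((x2 AND NOT x1) OR x3) = 1 − 0.87 = 0.13
((x1 AND x5) OR x5) IMPLIES NOT ((x2 AND NOT x1) OR x3)  [Kleene-Dienes: max(1−a, b)] with a=0.89, b=0.13 → 0.13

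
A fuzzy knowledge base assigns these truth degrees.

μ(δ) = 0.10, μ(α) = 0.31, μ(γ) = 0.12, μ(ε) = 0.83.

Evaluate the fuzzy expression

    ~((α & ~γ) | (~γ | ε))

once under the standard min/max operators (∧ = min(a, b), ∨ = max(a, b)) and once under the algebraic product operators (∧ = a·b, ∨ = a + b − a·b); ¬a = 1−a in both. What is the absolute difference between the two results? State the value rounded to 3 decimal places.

0.105

Under standard min/max:
  ~γ = 1 − 0.12 = 0.88
  α & ~γ = min(a, b) on (0.31, 0.88) = 0.31
  ~γ = 1 − 0.12 = 0.88
  ~γ | ε = max(a, b) on (0.88, 0.83) = 0.88
  (α & ~γ) | (~γ | ε) = max(a, b) on (0.31, 0.88) = 0.88
  ~((α & ~γ) | (~γ | ε)) = 1 − 0.88 = 0.12
  → value = 0.1200
Under algebraic product:
  ~γ = 1 − 0.1200 = 0.8800
  α & ~γ = a·b on (0.3100, 0.8800) = 0.2728
  ~γ = 1 − 0.1200 = 0.8800
  ~γ | ε = a + b − a·b on (0.8800, 0.8300) = 0.9796
  (α & ~γ) | (~γ | ε) = a + b − a·b on (0.2728, 0.9796) = 0.9852
  ~((α & ~γ) | (~γ | ε)) = 1 − 0.9852 = 0.0148
  → value = 0.0148
|0.1200 − 0.0148| = 0.105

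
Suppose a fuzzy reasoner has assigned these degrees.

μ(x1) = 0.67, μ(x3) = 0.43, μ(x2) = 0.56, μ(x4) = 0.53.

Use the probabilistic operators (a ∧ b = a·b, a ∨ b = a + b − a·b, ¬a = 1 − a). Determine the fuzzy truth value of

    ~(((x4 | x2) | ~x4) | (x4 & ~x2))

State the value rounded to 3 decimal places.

x4 | x2 = a + b − a·b on (0.5300, 0.5600) = 0.7932
~x4 = 1 − 0.5300 = 0.4700
(x4 | x2) | ~x4 = a + b − a·b on (0.7932, 0.4700) = 0.8904
~x2 = 1 − 0.5600 = 0.4400
x4 & ~x2 = a·b on (0.5300, 0.4400) = 0.2332
((x4 | x2) | ~x4) | (x4 & ~x2) = a + b − a·b on (0.8904, 0.2332) = 0.9160
~(((x4 | x2) | ~x4) | (x4 & ~x2)) = 1 − 0.9160 = 0.0840

0.084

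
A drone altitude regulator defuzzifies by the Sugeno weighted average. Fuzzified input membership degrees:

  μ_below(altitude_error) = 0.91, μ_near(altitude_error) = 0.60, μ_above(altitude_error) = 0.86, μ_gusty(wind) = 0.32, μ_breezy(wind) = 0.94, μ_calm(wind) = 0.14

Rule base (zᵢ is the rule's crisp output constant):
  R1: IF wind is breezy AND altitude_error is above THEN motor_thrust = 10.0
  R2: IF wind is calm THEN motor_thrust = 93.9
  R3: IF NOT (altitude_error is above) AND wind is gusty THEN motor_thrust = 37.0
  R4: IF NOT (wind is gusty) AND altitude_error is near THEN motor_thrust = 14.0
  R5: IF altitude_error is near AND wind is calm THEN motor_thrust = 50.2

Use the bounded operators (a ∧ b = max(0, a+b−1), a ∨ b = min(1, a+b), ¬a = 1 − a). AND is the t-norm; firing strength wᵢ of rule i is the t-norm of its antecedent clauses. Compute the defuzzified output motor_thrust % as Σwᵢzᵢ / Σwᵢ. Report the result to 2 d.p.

R1 (z=10.0): breezy=0.94, above=0.86; AND[max(0, a+b−1)] → w = 0.80
R2 (z=93.9): calm=0.14 → w = 0.14
R3 (z=37.0): ¬above=1−0.86=0.14, gusty=0.32; AND[max(0, a+b−1)] → w = 0.00
R4 (z=14.0): ¬gusty=1−0.32=0.68, near=0.60; AND[max(0, a+b−1)] → w = 0.28
R5 (z=50.2): near=0.60, calm=0.14; AND[max(0, a+b−1)] → w = 0.00
Weighted average = (0.80·10.0 + 0.14·93.9 + 0.00·37.0 + 0.28·14.0 + 0.00·50.2) / (0.80 + 0.14 + 0.00 + 0.28 + 0.00)
  = 25.0660 / 1.2200 = 20.55

20.55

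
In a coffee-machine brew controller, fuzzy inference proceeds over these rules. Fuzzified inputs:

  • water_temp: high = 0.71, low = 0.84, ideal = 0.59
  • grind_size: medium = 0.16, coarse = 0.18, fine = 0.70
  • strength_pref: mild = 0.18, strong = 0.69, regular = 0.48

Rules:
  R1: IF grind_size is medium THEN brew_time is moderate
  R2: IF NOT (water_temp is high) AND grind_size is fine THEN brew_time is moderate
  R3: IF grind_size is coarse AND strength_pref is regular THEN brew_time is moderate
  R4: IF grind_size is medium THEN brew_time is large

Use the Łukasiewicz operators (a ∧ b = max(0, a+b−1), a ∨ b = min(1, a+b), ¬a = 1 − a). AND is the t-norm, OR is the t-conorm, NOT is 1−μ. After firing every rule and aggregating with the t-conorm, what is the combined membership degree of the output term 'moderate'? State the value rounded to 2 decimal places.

0.16

R1: medium=0.16 → w = 0.16
R2: ¬high=1−0.71=0.29, fine=0.70; AND[max(0, a+b−1)] → w = 0.00
R3: coarse=0.18, regular=0.48; AND[max(0, a+b−1)] → w = 0.00
R4: medium=0.16 → w = 0.16
Rules with consequent 'moderate': {R1, R2, R3} → strengths 0.16, 0.00, 0.00
Aggregate via t-conorm [min(1, a+b)]: 0.16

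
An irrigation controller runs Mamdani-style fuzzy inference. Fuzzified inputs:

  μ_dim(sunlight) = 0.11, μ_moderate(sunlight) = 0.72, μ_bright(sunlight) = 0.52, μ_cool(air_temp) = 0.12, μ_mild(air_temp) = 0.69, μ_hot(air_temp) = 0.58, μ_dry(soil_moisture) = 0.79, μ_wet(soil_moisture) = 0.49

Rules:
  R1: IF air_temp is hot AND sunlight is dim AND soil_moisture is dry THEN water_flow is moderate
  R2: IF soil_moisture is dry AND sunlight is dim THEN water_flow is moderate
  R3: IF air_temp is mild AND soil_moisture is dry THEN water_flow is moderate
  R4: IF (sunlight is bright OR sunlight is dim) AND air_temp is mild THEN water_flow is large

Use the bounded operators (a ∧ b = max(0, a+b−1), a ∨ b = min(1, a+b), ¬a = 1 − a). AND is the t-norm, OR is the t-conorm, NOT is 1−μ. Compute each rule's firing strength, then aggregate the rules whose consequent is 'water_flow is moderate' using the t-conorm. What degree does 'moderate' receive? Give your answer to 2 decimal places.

0.48

R1: hot=0.58, dim=0.11, dry=0.79; AND[max(0, a+b−1)] → w = 0.00
R2: dry=0.79, dim=0.11; AND[max(0, a+b−1)] → w = 0.00
R3: mild=0.69, dry=0.79; AND[max(0, a+b−1)] → w = 0.48
R4: (bright=0.52 OR dim=0.11) = 0.63; AND[max(0, a+b−1)] with mild=0.69 → w = 0.32
Rules with consequent 'moderate': {R1, R2, R3} → strengths 0.00, 0.00, 0.48
Aggregate via t-conorm [min(1, a+b)]: 0.48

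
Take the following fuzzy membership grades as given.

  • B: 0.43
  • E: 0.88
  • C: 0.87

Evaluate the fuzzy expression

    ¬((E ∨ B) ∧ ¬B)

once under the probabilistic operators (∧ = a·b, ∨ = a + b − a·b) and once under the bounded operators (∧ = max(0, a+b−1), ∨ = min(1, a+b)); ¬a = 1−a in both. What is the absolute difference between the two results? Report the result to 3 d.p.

Under probabilistic:
  E ∨ B = a + b − a·b on (0.8800, 0.4300) = 0.9316
  ¬B = 1 − 0.4300 = 0.5700
  (E ∨ B) ∧ ¬B = a·b on (0.9316, 0.5700) = 0.5310
  ¬((E ∨ B) ∧ ¬B) = 1 − 0.5310 = 0.4690
  → value = 0.4690
Under bounded:
  E ∨ B = min(1, a+b) on (0.88, 0.43) = 1.00
  ¬B = 1 − 0.43 = 0.57
  (E ∨ B) ∧ ¬B = max(0, a+b−1) on (1.00, 0.57) = 0.57
  ¬((E ∨ B) ∧ ¬B) = 1 − 0.57 = 0.43
  → value = 0.4300
|0.4690 − 0.4300| = 0.039

0.039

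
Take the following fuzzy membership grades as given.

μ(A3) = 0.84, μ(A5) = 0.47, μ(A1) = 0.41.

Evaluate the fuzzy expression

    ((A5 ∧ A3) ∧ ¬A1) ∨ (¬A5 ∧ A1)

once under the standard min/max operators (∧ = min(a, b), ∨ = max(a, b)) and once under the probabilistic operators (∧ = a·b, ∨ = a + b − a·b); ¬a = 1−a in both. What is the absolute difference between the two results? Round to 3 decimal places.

Under standard min/max:
  A5 ∧ A3 = min(a, b) on (0.47, 0.84) = 0.47
  ¬A1 = 1 − 0.41 = 0.59
  (A5 ∧ A3) ∧ ¬A1 = min(a, b) on (0.47, 0.59) = 0.47
  ¬A5 = 1 − 0.47 = 0.53
  ¬A5 ∧ A1 = min(a, b) on (0.53, 0.41) = 0.41
  ((A5 ∧ A3) ∧ ¬A1) ∨ (¬A5 ∧ A1) = max(a, b) on (0.47, 0.41) = 0.47
  → value = 0.4700
Under probabilistic:
  A5 ∧ A3 = a·b on (0.4700, 0.8400) = 0.3948
  ¬A1 = 1 − 0.4100 = 0.5900
  (A5 ∧ A3) ∧ ¬A1 = a·b on (0.3948, 0.5900) = 0.2329
  ¬A5 = 1 − 0.4700 = 0.5300
  ¬A5 ∧ A1 = a·b on (0.5300, 0.4100) = 0.2173
  ((A5 ∧ A3) ∧ ¬A1) ∨ (¬A5 ∧ A1) = a + b − a·b on (0.2329, 0.2173) = 0.3996
  → value = 0.3996
|0.4700 − 0.3996| = 0.070

0.070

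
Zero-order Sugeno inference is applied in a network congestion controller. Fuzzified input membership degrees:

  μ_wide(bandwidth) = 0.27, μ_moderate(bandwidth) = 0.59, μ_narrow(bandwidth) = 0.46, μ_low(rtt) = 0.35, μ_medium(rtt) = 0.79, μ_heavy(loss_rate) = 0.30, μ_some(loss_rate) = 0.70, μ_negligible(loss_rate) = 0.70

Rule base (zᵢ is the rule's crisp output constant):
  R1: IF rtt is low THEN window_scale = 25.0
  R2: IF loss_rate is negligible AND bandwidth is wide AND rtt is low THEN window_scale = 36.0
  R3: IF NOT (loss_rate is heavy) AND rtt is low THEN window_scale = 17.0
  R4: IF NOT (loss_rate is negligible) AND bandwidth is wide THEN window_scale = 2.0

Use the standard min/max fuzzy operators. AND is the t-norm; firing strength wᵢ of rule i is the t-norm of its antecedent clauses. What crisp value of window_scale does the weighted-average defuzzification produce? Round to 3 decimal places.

20.129

R1 (z=25.0): low=0.35 → w = 0.35
R2 (z=36.0): negligible=0.70, wide=0.27, low=0.35; AND[min(a, b)] → w = 0.27
R3 (z=17.0): ¬heavy=1−0.30=0.70, low=0.35; AND[min(a, b)] → w = 0.35
R4 (z=2.0): ¬negligible=1−0.70=0.30, wide=0.27; AND[min(a, b)] → w = 0.27
Weighted average = (0.35·25.0 + 0.27·36.0 + 0.35·17.0 + 0.27·2.0) / (0.35 + 0.27 + 0.35 + 0.27)
  = 24.9600 / 1.2400 = 20.129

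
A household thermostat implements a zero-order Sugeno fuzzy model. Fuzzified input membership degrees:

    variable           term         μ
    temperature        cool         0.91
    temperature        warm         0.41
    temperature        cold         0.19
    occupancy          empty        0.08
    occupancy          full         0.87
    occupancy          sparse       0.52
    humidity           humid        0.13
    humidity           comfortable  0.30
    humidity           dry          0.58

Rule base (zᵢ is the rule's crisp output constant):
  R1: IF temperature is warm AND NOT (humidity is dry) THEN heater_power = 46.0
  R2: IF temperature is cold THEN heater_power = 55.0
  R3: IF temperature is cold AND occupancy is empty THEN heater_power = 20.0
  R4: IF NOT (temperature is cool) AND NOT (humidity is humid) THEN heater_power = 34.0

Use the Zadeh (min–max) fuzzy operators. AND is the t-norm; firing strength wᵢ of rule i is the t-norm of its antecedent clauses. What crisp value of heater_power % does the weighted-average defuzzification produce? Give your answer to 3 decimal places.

44.117

R1 (z=46.0): warm=0.41, ¬dry=1−0.58=0.42; AND[min(a, b)] → w = 0.41
R2 (z=55.0): cold=0.19 → w = 0.19
R3 (z=20.0): cold=0.19, empty=0.08; AND[min(a, b)] → w = 0.08
R4 (z=34.0): ¬cool=1−0.91=0.09, ¬humid=1−0.13=0.87; AND[min(a, b)] → w = 0.09
Weighted average = (0.41·46.0 + 0.19·55.0 + 0.08·20.0 + 0.09·34.0) / (0.41 + 0.19 + 0.08 + 0.09)
  = 33.9700 / 0.7700 = 44.117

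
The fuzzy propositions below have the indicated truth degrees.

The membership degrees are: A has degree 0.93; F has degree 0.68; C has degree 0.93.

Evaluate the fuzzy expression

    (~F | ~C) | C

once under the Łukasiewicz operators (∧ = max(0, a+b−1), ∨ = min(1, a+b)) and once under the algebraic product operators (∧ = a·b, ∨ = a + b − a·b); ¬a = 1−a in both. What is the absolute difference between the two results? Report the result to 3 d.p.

0.044

Under Łukasiewicz:
  ~F = 1 − 0.68 = 0.32
  ~C = 1 − 0.93 = 0.07
  ~F | ~C = min(1, a+b) on (0.32, 0.07) = 0.39
  (~F | ~C) | C = min(1, a+b) on (0.39, 0.93) = 1.00
  → value = 1.0000
Under algebraic product:
  ~F = 1 − 0.6800 = 0.3200
  ~C = 1 − 0.9300 = 0.0700
  ~F | ~C = a + b − a·b on (0.3200, 0.0700) = 0.3676
  (~F | ~C) | C = a + b − a·b on (0.3676, 0.9300) = 0.9557
  → value = 0.9557
|1.0000 − 0.9557| = 0.044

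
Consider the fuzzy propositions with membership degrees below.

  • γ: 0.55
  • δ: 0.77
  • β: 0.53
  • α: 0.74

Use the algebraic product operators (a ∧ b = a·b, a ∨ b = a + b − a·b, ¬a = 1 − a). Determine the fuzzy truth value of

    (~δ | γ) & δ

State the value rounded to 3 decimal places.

~δ = 1 − 0.7700 = 0.2300
~δ | γ = a + b − a·b on (0.2300, 0.5500) = 0.6535
(~δ | γ) & δ = a·b on (0.6535, 0.7700) = 0.5032

0.503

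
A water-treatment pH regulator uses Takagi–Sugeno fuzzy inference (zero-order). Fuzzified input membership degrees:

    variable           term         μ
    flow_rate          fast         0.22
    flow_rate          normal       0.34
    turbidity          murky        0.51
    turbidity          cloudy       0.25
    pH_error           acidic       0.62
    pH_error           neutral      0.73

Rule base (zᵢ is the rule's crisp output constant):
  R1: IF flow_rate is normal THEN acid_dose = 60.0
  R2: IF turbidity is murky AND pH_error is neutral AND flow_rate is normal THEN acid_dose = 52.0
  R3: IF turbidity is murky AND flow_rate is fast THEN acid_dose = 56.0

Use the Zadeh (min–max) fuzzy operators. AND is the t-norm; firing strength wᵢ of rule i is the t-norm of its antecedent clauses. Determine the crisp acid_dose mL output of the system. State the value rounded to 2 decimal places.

R1 (z=60.0): normal=0.34 → w = 0.34
R2 (z=52.0): murky=0.51, neutral=0.73, normal=0.34; AND[min(a, b)] → w = 0.34
R3 (z=56.0): murky=0.51, fast=0.22; AND[min(a, b)] → w = 0.22
Weighted average = (0.34·60.0 + 0.34·52.0 + 0.22·56.0) / (0.34 + 0.34 + 0.22)
  = 50.4000 / 0.9000 = 56.00

56.00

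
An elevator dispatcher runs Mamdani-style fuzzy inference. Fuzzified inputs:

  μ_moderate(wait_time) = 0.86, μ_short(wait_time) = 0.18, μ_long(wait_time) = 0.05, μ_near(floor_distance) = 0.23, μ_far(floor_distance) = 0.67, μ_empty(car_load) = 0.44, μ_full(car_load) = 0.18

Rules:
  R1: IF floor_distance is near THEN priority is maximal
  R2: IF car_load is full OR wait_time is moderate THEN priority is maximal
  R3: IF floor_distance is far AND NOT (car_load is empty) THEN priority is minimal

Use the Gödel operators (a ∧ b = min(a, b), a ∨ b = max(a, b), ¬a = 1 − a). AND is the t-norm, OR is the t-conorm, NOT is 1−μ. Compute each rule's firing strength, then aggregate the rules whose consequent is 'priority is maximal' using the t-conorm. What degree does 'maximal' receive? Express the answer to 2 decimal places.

R1: near=0.23 → w = 0.23
R2: full=0.18, moderate=0.86; OR[max(a, b)] → w = 0.86
R3: far=0.67, ¬empty=1−0.44=0.56; AND[min(a, b)] → w = 0.56
Rules with consequent 'maximal': {R1, R2} → strengths 0.23, 0.86
Aggregate via t-conorm [max(a, b)]: 0.86

0.86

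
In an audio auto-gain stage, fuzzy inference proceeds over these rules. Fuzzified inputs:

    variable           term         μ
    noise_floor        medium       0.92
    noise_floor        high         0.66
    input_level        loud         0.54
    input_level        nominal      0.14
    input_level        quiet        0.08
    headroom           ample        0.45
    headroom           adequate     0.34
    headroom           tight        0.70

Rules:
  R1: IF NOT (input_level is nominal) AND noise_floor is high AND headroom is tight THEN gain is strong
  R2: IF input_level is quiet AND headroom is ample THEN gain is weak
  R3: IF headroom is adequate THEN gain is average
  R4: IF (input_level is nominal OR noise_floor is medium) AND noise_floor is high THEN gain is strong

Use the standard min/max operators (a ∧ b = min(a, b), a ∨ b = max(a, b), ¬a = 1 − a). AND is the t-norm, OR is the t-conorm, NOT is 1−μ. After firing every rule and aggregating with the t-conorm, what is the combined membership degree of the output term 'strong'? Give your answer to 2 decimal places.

R1: ¬nominal=1−0.14=0.86, high=0.66, tight=0.70; AND[min(a, b)] → w = 0.66
R2: quiet=0.08, ample=0.45; AND[min(a, b)] → w = 0.08
R3: adequate=0.34 → w = 0.34
R4: (nominal=0.14 OR medium=0.92) = 0.92; AND[min(a, b)] with high=0.66 → w = 0.66
Rules with consequent 'strong': {R1, R4} → strengths 0.66, 0.66
Aggregate via t-conorm [max(a, b)]: 0.66

0.66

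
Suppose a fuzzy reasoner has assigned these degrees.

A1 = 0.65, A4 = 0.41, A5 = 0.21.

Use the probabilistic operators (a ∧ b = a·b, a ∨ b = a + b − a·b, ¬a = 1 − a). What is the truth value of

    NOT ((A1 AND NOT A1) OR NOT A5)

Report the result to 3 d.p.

0.162

NOT A1 = 1 − 0.6500 = 0.3500
A1 AND NOT A1 = a·b on (0.6500, 0.3500) = 0.2275
NOT A5 = 1 − 0.2100 = 0.7900
(A1 AND NOT A1) OR NOT A5 = a + b − a·b on (0.2275, 0.7900) = 0.8378
NOT ((A1 AND NOT A1) OR NOT A5) = 1 − 0.8378 = 0.1622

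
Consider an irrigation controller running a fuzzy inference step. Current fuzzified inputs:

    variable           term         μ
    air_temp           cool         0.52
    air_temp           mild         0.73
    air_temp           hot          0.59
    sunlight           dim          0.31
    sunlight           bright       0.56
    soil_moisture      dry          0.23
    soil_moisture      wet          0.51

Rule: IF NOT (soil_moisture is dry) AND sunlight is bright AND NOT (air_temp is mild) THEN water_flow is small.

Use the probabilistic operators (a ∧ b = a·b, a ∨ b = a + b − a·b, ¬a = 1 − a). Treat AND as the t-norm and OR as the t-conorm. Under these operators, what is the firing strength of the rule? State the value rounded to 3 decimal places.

0.116

firing strength: ¬dry=1−0.23=0.77, bright=0.56, ¬mild=1−0.73=0.27; AND[a·b] → w = 0.1164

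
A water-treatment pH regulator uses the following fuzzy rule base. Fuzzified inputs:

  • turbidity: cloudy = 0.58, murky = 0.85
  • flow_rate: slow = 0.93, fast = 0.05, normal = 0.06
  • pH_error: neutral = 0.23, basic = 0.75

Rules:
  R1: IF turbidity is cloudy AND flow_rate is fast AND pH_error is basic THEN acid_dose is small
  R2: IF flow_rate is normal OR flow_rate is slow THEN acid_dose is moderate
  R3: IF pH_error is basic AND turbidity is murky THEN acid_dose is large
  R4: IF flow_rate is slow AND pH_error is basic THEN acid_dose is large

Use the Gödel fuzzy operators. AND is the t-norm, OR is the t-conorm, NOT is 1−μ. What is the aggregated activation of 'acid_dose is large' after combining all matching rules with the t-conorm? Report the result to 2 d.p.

R1: cloudy=0.58, fast=0.05, basic=0.75; AND[min(a, b)] → w = 0.05
R2: normal=0.06, slow=0.93; OR[max(a, b)] → w = 0.93
R3: basic=0.75, murky=0.85; AND[min(a, b)] → w = 0.75
R4: slow=0.93, basic=0.75; AND[min(a, b)] → w = 0.75
Rules with consequent 'large': {R3, R4} → strengths 0.75, 0.75
Aggregate via t-conorm [max(a, b)]: 0.75

0.75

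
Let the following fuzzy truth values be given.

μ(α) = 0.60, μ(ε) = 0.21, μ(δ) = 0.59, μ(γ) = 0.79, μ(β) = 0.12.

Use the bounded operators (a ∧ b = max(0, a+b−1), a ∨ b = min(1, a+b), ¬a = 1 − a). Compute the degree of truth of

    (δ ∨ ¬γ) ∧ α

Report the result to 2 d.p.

0.40

¬γ = 1 − 0.79 = 0.21
δ ∨ ¬γ = min(1, a+b) on (0.59, 0.21) = 0.80
(δ ∨ ¬γ) ∧ α = max(0, a+b−1) on (0.80, 0.60) = 0.40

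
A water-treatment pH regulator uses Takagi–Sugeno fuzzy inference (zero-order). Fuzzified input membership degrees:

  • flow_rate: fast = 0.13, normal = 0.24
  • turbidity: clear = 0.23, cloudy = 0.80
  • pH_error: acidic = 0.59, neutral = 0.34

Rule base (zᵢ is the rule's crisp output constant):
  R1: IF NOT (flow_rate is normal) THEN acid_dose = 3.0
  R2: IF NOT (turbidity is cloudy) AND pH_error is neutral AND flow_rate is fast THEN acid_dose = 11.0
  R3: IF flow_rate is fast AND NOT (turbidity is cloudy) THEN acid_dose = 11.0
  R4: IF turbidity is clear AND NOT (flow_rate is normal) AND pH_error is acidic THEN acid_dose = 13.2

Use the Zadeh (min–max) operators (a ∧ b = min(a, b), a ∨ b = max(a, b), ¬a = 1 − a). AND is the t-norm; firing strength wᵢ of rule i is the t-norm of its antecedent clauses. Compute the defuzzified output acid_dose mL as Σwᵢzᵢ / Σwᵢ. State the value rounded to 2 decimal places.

R1 (z=3.0): ¬normal=1−0.24=0.76 → w = 0.76
R2 (z=11.0): ¬cloudy=1−0.80=0.20, neutral=0.34, fast=0.13; AND[min(a, b)] → w = 0.13
R3 (z=11.0): fast=0.13, ¬cloudy=1−0.80=0.20; AND[min(a, b)] → w = 0.13
R4 (z=13.2): clear=0.23, ¬normal=1−0.24=0.76, acidic=0.59; AND[min(a, b)] → w = 0.23
Weighted average = (0.76·3.0 + 0.13·11.0 + 0.13·11.0 + 0.23·13.2) / (0.76 + 0.13 + 0.13 + 0.23)
  = 8.1760 / 1.2500 = 6.54

6.54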